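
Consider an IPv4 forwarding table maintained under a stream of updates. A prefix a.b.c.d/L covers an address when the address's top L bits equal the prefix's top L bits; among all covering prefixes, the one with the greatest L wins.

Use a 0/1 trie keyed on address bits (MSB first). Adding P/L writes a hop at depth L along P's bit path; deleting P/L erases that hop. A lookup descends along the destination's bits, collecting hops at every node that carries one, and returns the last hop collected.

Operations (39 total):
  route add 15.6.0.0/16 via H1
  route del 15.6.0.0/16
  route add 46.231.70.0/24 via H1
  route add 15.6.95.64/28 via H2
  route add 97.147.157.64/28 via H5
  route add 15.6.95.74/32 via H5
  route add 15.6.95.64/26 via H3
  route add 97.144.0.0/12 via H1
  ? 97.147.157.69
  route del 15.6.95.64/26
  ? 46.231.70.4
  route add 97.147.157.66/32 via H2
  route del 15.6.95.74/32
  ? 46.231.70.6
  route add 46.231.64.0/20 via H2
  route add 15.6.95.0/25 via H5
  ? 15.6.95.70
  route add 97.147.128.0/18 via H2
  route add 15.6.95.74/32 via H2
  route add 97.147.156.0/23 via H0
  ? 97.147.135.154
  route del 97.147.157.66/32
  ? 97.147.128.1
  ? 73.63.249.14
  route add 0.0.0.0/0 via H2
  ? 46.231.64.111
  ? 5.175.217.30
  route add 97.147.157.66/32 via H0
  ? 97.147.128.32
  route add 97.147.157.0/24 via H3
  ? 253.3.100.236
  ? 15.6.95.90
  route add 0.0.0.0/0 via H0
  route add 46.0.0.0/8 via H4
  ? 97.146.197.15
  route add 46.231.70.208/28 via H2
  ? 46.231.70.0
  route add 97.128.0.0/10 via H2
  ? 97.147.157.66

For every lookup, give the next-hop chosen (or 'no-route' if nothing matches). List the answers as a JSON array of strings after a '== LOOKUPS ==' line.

Process each operation:
  + 15.6.0.0/16 (H1) depth=16
  - 15.6.0.0/16 clear@16
  + 46.231.70.0/24 (H1) depth=24
  + 15.6.95.64/28 (H2) depth=28
  + 97.147.157.64/28 (H5) depth=28
  + 15.6.95.74/32 (H5) depth=32
  + 15.6.95.64/26 (H3) depth=26
  + 97.144.0.0/12 (H1) depth=12
  lookup 97.147.157.69: bits 0110000110010011100111010100 walk d0:-→d1:-→d2:-→d3:-→d4:-→d5:-→d6:-→d7:-→d8:-→d9:-→d10:-→d11:-→d12:H1→d13:-→d14:-→d15:-→d16:-→d17:-→d18:-→d19:-→d20:-→d21:-→d22:-→d23:-→d24:-→d25:-→d26:-→d27:-→d28:H5 -> H5
  - 15.6.95.64/26 clear@26
  lookup 46.231.70.4: bits 001011101110011101000110 walk d0:-→d1:-→d2:-→d3:-→d4:-→d5:-→d6:-→d7:-→d8:-→d9:-→d10:-→d11:-→d12:-→d13:-→d14:-→d15:-→d16:-→d17:-→d18:-→d19:-→d20:-→d21:-→d22:-→d23:-→d24:H1 -> H1
  + 97.147.157.66/32 (H2) depth=32
  - 15.6.95.74/32 clear@32
  lookup 46.231.70.6: bits 001011101110011101000110 walk d0:-→d1:-→d2:-→d3:-→d4:-→d5:-→d6:-→d7:-→d8:-→d9:-→d10:-→d11:-→d12:-→d13:-→d14:-→d15:-→d16:-→d17:-→d18:-→d19:-→d20:-→d21:-→d22:-→d23:-→d24:H1 -> H1
  + 46.231.64.0/20 (H2) depth=20
  + 15.6.95.0/25 (H5) depth=25
  lookup 15.6.95.70: bits 0000111100000110010111110100 walk d0:-→d1:-→d2:-→d3:-→d4:-→d5:-→d6:-→d7:-→d8:-→d9:-→d10:-→d11:-→d12:-→d13:-→d14:-→d15:-→d16:-→d17:-→d18:-→d19:-→d20:-→d21:-→d22:-→d23:-→d24:-→d25:H5→d26:-→d27:-→d28:H2 -> H2
  + 97.147.128.0/18 (H2) depth=18
  + 15.6.95.74/32 (H2) depth=32
  + 97.147.156.0/23 (H0) depth=23
  lookup 97.147.135.154: bits 0110000110010011100 walk d0:-→d1:-→d2:-→d3:-→d4:-→d5:-→d6:-→d7:-→d8:-→d9:-→d10:-→d11:-→d12:H1→d13:-→d14:-→d15:-→d16:-→d17:-→d18:H2→d19:- -> H2
  - 97.147.157.66/32 clear@32
  lookup 97.147.128.1: bits 0110000110010011100 walk d0:-→d1:-→d2:-→d3:-→d4:-→d5:-→d6:-→d7:-→d8:-→d9:-→d10:-→d11:-→d12:H1→d13:-→d14:-→d15:-→d16:-→d17:-→d18:H2→d19:- -> H2
  lookup 73.63.249.14: bits 01 walk d0:-→d1:-→d2:- -> no-route
  + 0.0.0.0/0 (H2) depth=0
  lookup 46.231.64.111: bits 001011101110011101000 walk d0:H2→d1:-→d2:-→d3:-→d4:-→d5:-→d6:-→d7:-→d8:-→d9:-→d10:-→d11:-→d12:-→d13:-→d14:-→d15:-→d16:-→d17:-→d18:-→d19:-→d20:H2→d21:- -> H2
  lookup 5.175.217.30: bits 0000 walk d0:H2→d1:-→d2:-→d3:-→d4:- -> H2
  + 97.147.157.66/32 (H0) depth=32
  lookup 97.147.128.32: bits 0110000110010011100 walk d0:H2→d1:-→d2:-→d3:-→d4:-→d5:-→d6:-→d7:-→d8:-→d9:-→d10:-→d11:-→d12:H1→d13:-→d14:-→d15:-→d16:-→d17:-→d18:H2→d19:- -> H2
  + 97.147.157.0/24 (H3) depth=24
  lookup 253.3.100.236: bits ε walk d0:H2 -> H2
  lookup 15.6.95.90: bits 000011110000011001011111010 walk d0:H2→d1:-→d2:-→d3:-→d4:-→d5:-→d6:-→d7:-→d8:-→d9:-→d10:-→d11:-→d12:-→d13:-→d14:-→d15:-→d16:-→d17:-→d18:-→d19:-→d20:-→d21:-→d22:-→d23:-→d24:-→d25:H5→d26:-→d27:- -> H5
  + 0.0.0.0/0 (H0) depth=0
  + 46.0.0.0/8 (H4) depth=8
  lookup 97.146.197.15: bits 011000011001001 walk d0:H0→d1:-→d2:-→d3:-→d4:-→d5:-→d6:-→d7:-→d8:-→d9:-→d10:-→d11:-→d12:H1→d13:-→d14:-→d15:- -> H1
  + 46.231.70.208/28 (H2) depth=28
  lookup 46.231.70.0: bits 001011101110011101000110 walk d0:H0→d1:-→d2:-→d3:-→d4:-→d5:-→d6:-→d7:-→d8:H4→d9:-→d10:-→d11:-→d12:-→d13:-→d14:-→d15:-→d16:-→d17:-→d18:-→d19:-→d20:H2→d21:-→d22:-→d23:-→d24:H1 -> H1
  + 97.128.0.0/10 (H2) depth=10
  lookup 97.147.157.66: bits 01100001100100111001110101000010 walk d0:H0→d1:-→d2:-→d3:-→d4:-→d5:-→d6:-→d7:-→d8:-→d9:-→d10:H2→d11:-→d12:H1→d13:-→d14:-→d15:-→d16:-→d17:-→d18:H2→d19:-→d20:-→d21:-→d22:-→d23:H0→d24:H3→d25:-→d26:-→d27:-→d28:H5→d29:-→d30:-→d31:-→d32:H0 -> H0

== LOOKUPS ==
["H5","H1","H1","H2","H2","H2","no-route","H2","H2","H2","H2","H5","H1","H1","H0"]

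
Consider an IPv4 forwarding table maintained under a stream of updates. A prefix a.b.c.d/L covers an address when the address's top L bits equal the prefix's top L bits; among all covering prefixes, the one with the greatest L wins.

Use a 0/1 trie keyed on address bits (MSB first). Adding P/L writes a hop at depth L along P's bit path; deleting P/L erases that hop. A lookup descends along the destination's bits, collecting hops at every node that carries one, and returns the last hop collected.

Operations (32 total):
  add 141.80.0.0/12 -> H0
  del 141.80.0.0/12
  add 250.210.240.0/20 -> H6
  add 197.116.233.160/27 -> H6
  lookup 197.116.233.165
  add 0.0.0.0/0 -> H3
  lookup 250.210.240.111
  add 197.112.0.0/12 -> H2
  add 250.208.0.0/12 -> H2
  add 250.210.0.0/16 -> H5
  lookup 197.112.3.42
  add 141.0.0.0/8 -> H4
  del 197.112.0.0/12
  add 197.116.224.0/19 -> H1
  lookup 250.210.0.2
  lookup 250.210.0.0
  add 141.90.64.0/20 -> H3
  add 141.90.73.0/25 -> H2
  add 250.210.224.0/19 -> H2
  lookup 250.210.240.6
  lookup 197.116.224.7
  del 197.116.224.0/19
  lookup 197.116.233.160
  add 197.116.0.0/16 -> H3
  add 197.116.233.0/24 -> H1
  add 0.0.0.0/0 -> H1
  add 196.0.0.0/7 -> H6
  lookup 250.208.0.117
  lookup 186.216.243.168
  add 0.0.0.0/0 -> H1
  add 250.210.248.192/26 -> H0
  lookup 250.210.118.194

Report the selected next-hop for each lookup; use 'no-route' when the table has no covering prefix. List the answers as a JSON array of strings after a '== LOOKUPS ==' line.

Apply in order:
  + 141.80.0.0/12 (H0) depth=12
  del 141.80.0.0/12 (clear depth 12)
  + 250.210.240.0/20 (H6) depth=20
  + 197.116.233.160/27 (H6) depth=27
  Q 197.116.233.165: descend 110001010111010011101001101 ; hops seen [H6] ; pick H6
  + 0.0.0.0/0 (H3) depth=0
  Q 250.210.240.111: descend 11111010110100101111 ; hops seen [H3,H6] ; pick H6
  + 197.112.0.0/12 (H2) depth=12
  + 250.208.0.0/12 (H2) depth=12
  + 250.210.0.0/16 (H5) depth=16
  Q 197.112.3.42: descend 1100010101110 ; hops seen [H3,H2] ; pick H2
  + 141.0.0.0/8 (H4) depth=8
  del 197.112.0.0/12 (clear depth 12)
  + 197.116.224.0/19 (H1) depth=19
  Q 250.210.0.2: descend 1111101011010010 ; hops seen [H3,H2,H5] ; pick H5
  Q 250.210.0.0: descend 1111101011010010 ; hops seen [H3,H2,H5] ; pick H5
  + 141.90.64.0/20 (H3) depth=20
  + 141.90.73.0/25 (H2) depth=25
  + 250.210.224.0/19 (H2) depth=19
  Q 250.210.240.6: descend 11111010110100101111 ; hops seen [H3,H2,H5,H2,H6] ; pick H6
  Q 197.116.224.7: descend 11000101011101001110 ; hops seen [H3,H1] ; pick H1
  del 197.116.224.0/19 (clear depth 19)
  Q 197.116.233.160: descend 110001010111010011101001101 ; hops seen [H3,H6] ; pick H6
  + 197.116.0.0/16 (H3) depth=16
  + 197.116.233.0/24 (H1) depth=24
  + 0.0.0.0/0 (H1) depth=0
  + 196.0.0.0/7 (H6) depth=7
  Q 250.208.0.117: descend 11111010110100 ; hops seen [H1,H2] ; pick H2
  Q 186.216.243.168: descend 10 ; hops seen [H1] ; pick H1
  + 0.0.0.0/0 (H1) depth=0
  + 250.210.248.192/26 (H0) depth=26
  Q 250.210.118.194: descend 1111101011010010 ; hops seen [H1,H2,H5] ; pick H5

== LOOKUPS ==
["H6","H6","H2","H5","H5","H6","H1","H6","H2","H1","H5"]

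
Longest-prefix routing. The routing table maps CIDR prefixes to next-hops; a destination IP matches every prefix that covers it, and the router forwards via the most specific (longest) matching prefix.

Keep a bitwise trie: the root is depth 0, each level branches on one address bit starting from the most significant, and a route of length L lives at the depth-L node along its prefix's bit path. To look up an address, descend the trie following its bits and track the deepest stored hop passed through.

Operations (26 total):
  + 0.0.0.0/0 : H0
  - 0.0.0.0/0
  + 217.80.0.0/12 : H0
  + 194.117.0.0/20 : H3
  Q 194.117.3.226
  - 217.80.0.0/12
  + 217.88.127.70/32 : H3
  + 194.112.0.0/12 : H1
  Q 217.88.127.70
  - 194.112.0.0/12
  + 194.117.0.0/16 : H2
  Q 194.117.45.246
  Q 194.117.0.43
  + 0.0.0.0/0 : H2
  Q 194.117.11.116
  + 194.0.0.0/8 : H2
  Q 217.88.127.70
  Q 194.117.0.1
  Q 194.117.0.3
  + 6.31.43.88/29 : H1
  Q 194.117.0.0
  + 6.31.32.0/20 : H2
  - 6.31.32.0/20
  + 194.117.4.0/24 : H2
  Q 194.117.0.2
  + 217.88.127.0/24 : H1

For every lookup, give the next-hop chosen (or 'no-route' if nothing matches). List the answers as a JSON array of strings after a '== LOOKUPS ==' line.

Apply in order:
  add 0.0.0.0/0 -> H0 at depth 0
  del 0.0.0.0/0 (clear depth 0)
  add 217.80.0.0/12 -> H0 at depth 12
  add 194.117.0.0/20 -> H3 at depth 20
  lookup 194.117.3.226: bits 11000010011101010000 walk d0:-→d1:-→d2:-→d3:-→d4:-→d5:-→d6:-→d7:-→d8:-→d9:-→d10:-→d11:-→d12:-→d13:-→d14:-→d15:-→d16:-→d17:-→d18:-→d19:-→d20:H3 -> H3
  del 217.80.0.0/12 (clear depth 12)
  add 217.88.127.70/32 -> H3 at depth 32
  add 194.112.0.0/12 -> H1 at depth 12
  lookup 217.88.127.70: bits 11011001010110000111111101000110 walk d0:-→d1:-→d2:-→d3:-→d4:-→d5:-→d6:-→d7:-→d8:-→d9:-→d10:-→d11:-→d12:-→d13:-→d14:-→d15:-→d16:-→d17:-→d18:-→d19:-→d20:-→d21:-→d22:-→d23:-→d24:-→d25:-→d26:-→d27:-→d28:-→d29:-→d30:-→d31:-→d32:H3 -> H3
  del 194.112.0.0/12 (clear depth 12)
  add 194.117.0.0/16 -> H2 at depth 16
  lookup 194.117.45.246: bits 110000100111010100 walk d0:-→d1:-→d2:-→d3:-→d4:-→d5:-→d6:-→d7:-→d8:-→d9:-→d10:-→d11:-→d12:-→d13:-→d14:-→d15:-→d16:H2→d17:-→d18:- -> H2
  lookup 194.117.0.43: bits 11000010011101010000 walk d0:-→d1:-→d2:-→d3:-→d4:-→d5:-→d6:-→d7:-→d8:-→d9:-→d10:-→d11:-→d12:-→d13:-→d14:-→d15:-→d16:H2→d17:-→d18:-→d19:-→d20:H3 -> H3
  add 0.0.0.0/0 -> H2 at depth 0
  lookup 194.117.11.116: bits 11000010011101010000 walk d0:H2→d1:-→d2:-→d3:-→d4:-→d5:-→d6:-→d7:-→d8:-→d9:-→d10:-→d11:-→d12:-→d13:-→d14:-→d15:-→d16:H2→d17:-→d18:-→d19:-→d20:H3 -> H3
  add 194.0.0.0/8 -> H2 at depth 8
  lookup 217.88.127.70: bits 11011001010110000111111101000110 walk d0:H2→d1:-→d2:-→d3:-→d4:-→d5:-→d6:-→d7:-→d8:-→d9:-→d10:-→d11:-→d12:-→d13:-→d14:-→d15:-→d16:-→d17:-→d18:-→d19:-→d20:-→d21:-→d22:-→d23:-→d24:-→d25:-→d26:-→d27:-→d28:-→d29:-→d30:-→d31:-→d32:H3 -> H3
  lookup 194.117.0.1: bits 11000010011101010000 walk d0:H2→d1:-→d2:-→d3:-→d4:-→d5:-→d6:-→d7:-→d8:H2→d9:-→d10:-→d11:-→d12:-→d13:-→d14:-→d15:-→d16:H2→d17:-→d18:-→d19:-→d20:H3 -> H3
  lookup 194.117.0.3: bits 11000010011101010000 walk d0:H2→d1:-→d2:-→d3:-→d4:-→d5:-→d6:-→d7:-→d8:H2→d9:-→d10:-→d11:-→d12:-→d13:-→d14:-→d15:-→d16:H2→d17:-→d18:-→d19:-→d20:H3 -> H3
  add 6.31.43.88/29 -> H1 at depth 29
  lookup 194.117.0.0: bits 11000010011101010000 walk d0:H2→d1:-→d2:-→d3:-→d4:-→d5:-→d6:-→d7:-→d8:H2→d9:-→d10:-→d11:-→d12:-→d13:-→d14:-→d15:-→d16:H2→d17:-→d18:-→d19:-→d20:H3 -> H3
  add 6.31.32.0/20 -> H2 at depth 20
  del 6.31.32.0/20 (clear depth 20)
  add 194.117.4.0/24 -> H2 at depth 24
  lookup 194.117.0.2: bits 110000100111010100000 walk d0:H2→d1:-→d2:-→d3:-→d4:-→d5:-→d6:-→d7:-→d8:H2→d9:-→d10:-→d11:-→d12:-→d13:-→d14:-→d15:-→d16:H2→d17:-→d18:-→d19:-→d20:H3→d21:- -> H3
  add 217.88.127.0/24 -> H1 at depth 24

== LOOKUPS ==
["H3","H3","H2","H3","H3","H3","H3","H3","H3","H3"]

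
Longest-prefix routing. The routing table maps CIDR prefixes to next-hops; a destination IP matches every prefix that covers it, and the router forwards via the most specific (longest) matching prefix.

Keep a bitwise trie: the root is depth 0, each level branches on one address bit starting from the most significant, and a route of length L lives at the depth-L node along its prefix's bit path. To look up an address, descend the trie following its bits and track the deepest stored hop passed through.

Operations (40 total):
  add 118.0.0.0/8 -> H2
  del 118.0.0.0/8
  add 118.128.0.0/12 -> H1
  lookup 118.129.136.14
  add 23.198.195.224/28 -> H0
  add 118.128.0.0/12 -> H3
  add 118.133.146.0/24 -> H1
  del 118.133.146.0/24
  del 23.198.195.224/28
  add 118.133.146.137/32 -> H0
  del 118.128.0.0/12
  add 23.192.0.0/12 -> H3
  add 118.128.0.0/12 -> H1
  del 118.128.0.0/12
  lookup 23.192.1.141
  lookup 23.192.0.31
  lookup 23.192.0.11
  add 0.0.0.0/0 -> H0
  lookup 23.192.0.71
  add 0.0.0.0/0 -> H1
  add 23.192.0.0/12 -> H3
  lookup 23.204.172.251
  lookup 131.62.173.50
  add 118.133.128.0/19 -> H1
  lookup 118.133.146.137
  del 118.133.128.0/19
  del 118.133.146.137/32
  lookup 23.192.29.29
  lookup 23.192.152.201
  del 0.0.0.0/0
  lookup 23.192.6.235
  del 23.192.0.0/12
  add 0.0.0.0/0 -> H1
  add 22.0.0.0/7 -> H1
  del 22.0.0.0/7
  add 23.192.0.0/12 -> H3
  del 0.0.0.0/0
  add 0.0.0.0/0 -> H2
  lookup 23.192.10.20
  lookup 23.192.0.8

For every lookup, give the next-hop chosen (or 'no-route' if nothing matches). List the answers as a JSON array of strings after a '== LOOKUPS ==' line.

Process each operation:
  add 118.0.0.0/8 -> H2 at depth 8
  - 118.0.0.0/8 clear@8
  add 118.128.0.0/12 -> H1 at depth 12
  Q 118.129.136.14: descend 011101101000 ; hops seen [H1] ; pick H1
  add 23.198.195.224/28 -> H0 at depth 28
  add 118.128.0.0/12 -> H3 at depth 12
  add 118.133.146.0/24 -> H1 at depth 24
  - 118.133.146.0/24 clear@24
  - 23.198.195.224/28 clear@28
  add 118.133.146.137/32 -> H0 at depth 32
  - 118.128.0.0/12 clear@12
  add 23.192.0.0/12 -> H3 at depth 12
  add 118.128.0.0/12 -> H1 at depth 12
  - 118.128.0.0/12 clear@12
  Q 23.192.1.141: descend 0001011111000 ; hops seen [H3] ; pick H3
  Q 23.192.0.31: descend 0001011111000 ; hops seen [H3] ; pick H3
  Q 23.192.0.11: descend 0001011111000 ; hops seen [H3] ; pick H3
  add 0.0.0.0/0 -> H0 at depth 0
  Q 23.192.0.71: descend 0001011111000 ; hops seen [H0,H3] ; pick H3
  add 0.0.0.0/0 -> H1 at depth 0
  add 23.192.0.0/12 -> H3 at depth 12
  Q 23.204.172.251: descend 000101111100 ; hops seen [H1,H3] ; pick H3
  Q 131.62.173.50: descend ε ; hops seen [H1] ; pick H1
  add 118.133.128.0/19 -> H1 at depth 19
  Q 118.133.146.137: descend 01110110100001011001001010001001 ; hops seen [H1,H1,H0] ; pick H0
  - 118.133.128.0/19 clear@19
  - 118.133.146.137/32 clear@32
  Q 23.192.29.29: descend 0001011111000 ; hops seen [H1,H3] ; pick H3
  Q 23.192.152.201: descend 0001011111000 ; hops seen [H1,H3] ; pick H3
  - 0.0.0.0/0 clear@0
  Q 23.192.6.235: descend 0001011111000 ; hops seen [H3] ; pick H3
  - 23.192.0.0/12 clear@12
  add 0.0.0.0/0 -> H1 at depth 0
  add 22.0.0.0/7 -> H1 at depth 7
  - 22.0.0.0/7 clear@7
  add 23.192.0.0/12 -> H3 at depth 12
  - 0.0.0.0/0 clear@0
  add 0.0.0.0/0 -> H2 at depth 0
  Q 23.192.10.20: descend 0001011111000 ; hops seen [H2,H3] ; pick H3
  Q 23.192.0.8: descend 0001011111000 ; hops seen [H2,H3] ; pick H3

== LOOKUPS ==
["H1","H3","H3","H3","H3","H3","H1","H0","H3","H3","H3","H3","H3"]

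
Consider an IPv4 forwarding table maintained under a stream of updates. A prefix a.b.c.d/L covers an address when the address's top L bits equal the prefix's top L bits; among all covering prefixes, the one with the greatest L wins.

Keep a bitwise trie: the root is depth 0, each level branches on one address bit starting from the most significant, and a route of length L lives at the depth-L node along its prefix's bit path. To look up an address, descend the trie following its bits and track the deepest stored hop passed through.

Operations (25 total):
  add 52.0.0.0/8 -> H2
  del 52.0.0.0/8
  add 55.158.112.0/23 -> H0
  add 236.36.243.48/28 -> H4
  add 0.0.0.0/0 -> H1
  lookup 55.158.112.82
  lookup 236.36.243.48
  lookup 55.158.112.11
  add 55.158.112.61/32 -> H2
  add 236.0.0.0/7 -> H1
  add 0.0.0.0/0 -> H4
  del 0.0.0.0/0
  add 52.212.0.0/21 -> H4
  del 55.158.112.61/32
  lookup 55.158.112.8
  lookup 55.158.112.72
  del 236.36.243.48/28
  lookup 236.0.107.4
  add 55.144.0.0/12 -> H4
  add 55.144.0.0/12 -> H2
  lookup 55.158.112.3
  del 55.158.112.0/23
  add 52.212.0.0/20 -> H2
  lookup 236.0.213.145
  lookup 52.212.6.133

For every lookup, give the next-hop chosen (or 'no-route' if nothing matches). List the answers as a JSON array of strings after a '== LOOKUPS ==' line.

Process each operation:
  + 52.0.0.0/8 (H2) depth=8
  - 52.0.0.0/8 clear@8
  + 55.158.112.0/23 (H0) depth=23
  + 236.36.243.48/28 (H4) depth=28
  + 0.0.0.0/0 (H1) depth=0
  lookup 55.158.112.82: bits 00110111100111100111000 walk d0:H1→d1:-→d2:-→d3:-→d4:-→d5:-→d6:-→d7:-→d8:-→d9:-→d10:-→d11:-→d12:-→d13:-→d14:-→d15:-→d16:-→d17:-→d18:-→d19:-→d20:-→d21:-→d22:-→d23:H0 -> H0
  lookup 236.36.243.48: bits 1110110000100100111100110011 walk d0:H1→d1:-→d2:-→d3:-→d4:-→d5:-→d6:-→d7:-→d8:-→d9:-→d10:-→d11:-→d12:-→d13:-→d14:-→d15:-→d16:-→d17:-→d18:-→d19:-→d20:-→d21:-→d22:-→d23:-→d24:-→d25:-→d26:-→d27:-→d28:H4 -> H4
  lookup 55.158.112.11: bits 00110111100111100111000 walk d0:H1→d1:-→d2:-→d3:-→d4:-→d5:-→d6:-→d7:-→d8:-→d9:-→d10:-→d11:-→d12:-→d13:-→d14:-→d15:-→d16:-→d17:-→d18:-→d19:-→d20:-→d21:-→d22:-→d23:H0 -> H0
  + 55.158.112.61/32 (H2) depth=32
  + 236.0.0.0/7 (H1) depth=7
  + 0.0.0.0/0 (H4) depth=0
  - 0.0.0.0/0 clear@0
  + 52.212.0.0/21 (H4) depth=21
  - 55.158.112.61/32 clear@32
  lookup 55.158.112.8: bits 00110111100111100111000000 walk d0:-→d1:-→d2:-→d3:-→d4:-→d5:-→d6:-→d7:-→d8:-→d9:-→d10:-→d11:-→d12:-→d13:-→d14:-→d15:-→d16:-→d17:-→d18:-→d19:-→d20:-→d21:-→d22:-→d23:H0→d24:-→d25:-→d26:- -> H0
  lookup 55.158.112.72: bits 0011011110011110011100000 walk d0:-→d1:-→d2:-→d3:-→d4:-→d5:-→d6:-→d7:-→d8:-→d9:-→d10:-→d11:-→d12:-→d13:-→d14:-→d15:-→d16:-→d17:-→d18:-→d19:-→d20:-→d21:-→d22:-→d23:H0→d24:-→d25:- -> H0
  - 236.36.243.48/28 clear@28
  lookup 236.0.107.4: bits 1110110000 walk d0:-→d1:-→d2:-→d3:-→d4:-→d5:-→d6:-→d7:H1→d8:-→d9:-→d10:- -> H1
  + 55.144.0.0/12 (H4) depth=12
  + 55.144.0.0/12 (H2) depth=12
  lookup 55.158.112.3: bits 00110111100111100111000000 walk d0:-→d1:-→d2:-→d3:-→d4:-→d5:-→d6:-→d7:-→d8:-→d9:-→d10:-→d11:-→d12:H2→d13:-→d14:-→d15:-→d16:-→d17:-→d18:-→d19:-→d20:-→d21:-→d22:-→d23:H0→d24:-→d25:-→d26:- -> H0
  - 55.158.112.0/23 clear@23
  + 52.212.0.0/20 (H2) depth=20
  lookup 236.0.213.145: bits 1110110000 walk d0:-→d1:-→d2:-→d3:-→d4:-→d5:-→d6:-→d7:H1→d8:-→d9:-→d10:- -> H1
  lookup 52.212.6.133: bits 001101001101010000000 walk d0:-→d1:-→d2:-→d3:-→d4:-→d5:-→d6:-→d7:-→d8:-→d9:-→d10:-→d11:-→d12:-→d13:-→d14:-→d15:-→d16:-→d17:-→d18:-→d19:-→d20:H2→d21:H4 -> H4

== LOOKUPS ==
["H0","H4","H0","H0","H0","H1","H0","H1","H4"]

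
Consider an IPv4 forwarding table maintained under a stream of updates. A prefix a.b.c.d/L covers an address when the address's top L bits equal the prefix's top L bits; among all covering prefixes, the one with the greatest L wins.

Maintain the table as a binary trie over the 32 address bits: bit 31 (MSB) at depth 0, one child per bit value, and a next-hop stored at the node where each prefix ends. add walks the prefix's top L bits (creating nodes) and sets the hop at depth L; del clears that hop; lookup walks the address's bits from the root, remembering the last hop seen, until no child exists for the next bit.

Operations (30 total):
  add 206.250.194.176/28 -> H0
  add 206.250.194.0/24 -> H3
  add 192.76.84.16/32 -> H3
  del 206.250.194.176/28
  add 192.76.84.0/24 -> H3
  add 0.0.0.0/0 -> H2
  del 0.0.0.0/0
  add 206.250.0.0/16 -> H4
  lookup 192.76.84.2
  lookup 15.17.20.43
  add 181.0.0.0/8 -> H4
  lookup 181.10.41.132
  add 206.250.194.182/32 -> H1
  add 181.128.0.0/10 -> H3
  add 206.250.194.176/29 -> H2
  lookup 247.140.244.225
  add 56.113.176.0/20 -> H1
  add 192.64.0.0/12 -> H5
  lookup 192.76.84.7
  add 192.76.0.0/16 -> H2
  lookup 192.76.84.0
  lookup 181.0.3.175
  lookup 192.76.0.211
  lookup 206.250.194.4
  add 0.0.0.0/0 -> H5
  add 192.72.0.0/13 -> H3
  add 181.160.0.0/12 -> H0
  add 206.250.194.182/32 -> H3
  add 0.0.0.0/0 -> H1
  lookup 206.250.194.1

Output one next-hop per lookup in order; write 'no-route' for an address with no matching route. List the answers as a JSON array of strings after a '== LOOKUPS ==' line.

Trace:
  add 206.250.194.176/28 -> H0 at depth 28
  add 206.250.194.0/24 -> H3 at depth 24
  add 192.76.84.16/32 -> H3 at depth 32
  - 206.250.194.176/28 clear@28
  add 192.76.84.0/24 -> H3 at depth 24
  add 0.0.0.0/0 -> H2 at depth 0
  - 0.0.0.0/0 clear@0
  add 206.250.0.0/16 -> H4 at depth 16
  Q 192.76.84.2: descend 110000000100110001010100000 ; hops seen [H3] ; pick H3
  Q 15.17.20.43: descend ε ; hops seen [∅] ; pick no-route
  add 181.0.0.0/8 -> H4 at depth 8
  Q 181.10.41.132: descend 10110101 ; hops seen [H4] ; pick H4
  add 206.250.194.182/32 -> H1 at depth 32
  add 181.128.0.0/10 -> H3 at depth 10
  add 206.250.194.176/29 -> H2 at depth 29
  Q 247.140.244.225: descend 11 ; hops seen [∅] ; pick no-route
  add 56.113.176.0/20 -> H1 at depth 20
  add 192.64.0.0/12 -> H5 at depth 12
  Q 192.76.84.7: descend 110000000100110001010100000 ; hops seen [H5,H3] ; pick H3
  add 192.76.0.0/16 -> H2 at depth 16
  Q 192.76.84.0: descend 110000000100110001010100000 ; hops seen [H5,H2,H3] ; pick H3
  Q 181.0.3.175: descend 10110101 ; hops seen [H4] ; pick H4
  Q 192.76.0.211: descend 11000000010011000 ; hops seen [H5,H2] ; pick H2
  Q 206.250.194.4: descend 110011101111101011000010 ; hops seen [H4,H3] ; pick H3
  add 0.0.0.0/0 -> H5 at depth 0
  add 192.72.0.0/13 -> H3 at depth 13
  add 181.160.0.0/12 -> H0 at depth 12
  add 206.250.194.182/32 -> H3 at depth 32
  add 0.0.0.0/0 -> H1 at depth 0
  Q 206.250.194.1: descend 110011101111101011000010 ; hops seen [H1,H4,H3] ; pick H3

== LOOKUPS ==
["H3","no-route","H4","no-route","H3","H3","H4","H2","H3","H3"]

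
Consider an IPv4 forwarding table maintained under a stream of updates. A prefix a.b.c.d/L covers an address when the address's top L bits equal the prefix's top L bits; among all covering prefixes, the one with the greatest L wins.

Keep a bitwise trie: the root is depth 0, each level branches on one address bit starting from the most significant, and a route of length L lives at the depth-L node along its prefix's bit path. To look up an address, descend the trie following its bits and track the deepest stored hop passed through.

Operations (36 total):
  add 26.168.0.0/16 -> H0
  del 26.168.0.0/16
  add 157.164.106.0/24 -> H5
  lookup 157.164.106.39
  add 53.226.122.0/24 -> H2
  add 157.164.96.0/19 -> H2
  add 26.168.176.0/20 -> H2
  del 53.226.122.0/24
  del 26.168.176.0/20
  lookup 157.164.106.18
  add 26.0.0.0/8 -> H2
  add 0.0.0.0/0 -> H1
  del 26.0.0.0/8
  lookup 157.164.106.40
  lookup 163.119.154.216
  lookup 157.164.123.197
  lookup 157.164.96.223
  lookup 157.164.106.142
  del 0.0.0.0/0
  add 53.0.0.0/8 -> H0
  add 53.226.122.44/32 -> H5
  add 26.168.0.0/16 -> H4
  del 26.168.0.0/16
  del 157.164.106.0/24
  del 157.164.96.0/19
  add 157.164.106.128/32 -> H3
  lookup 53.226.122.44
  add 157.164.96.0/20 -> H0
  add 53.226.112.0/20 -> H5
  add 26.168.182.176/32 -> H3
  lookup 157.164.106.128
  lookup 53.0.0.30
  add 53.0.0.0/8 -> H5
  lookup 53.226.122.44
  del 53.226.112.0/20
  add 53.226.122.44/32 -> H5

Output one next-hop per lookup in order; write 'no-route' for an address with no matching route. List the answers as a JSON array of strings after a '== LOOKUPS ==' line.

Apply in order:
  add 26.168.0.0/16 -> H0 at depth 16
  del 26.168.0.0/16 (clear depth 16)
  add 157.164.106.0/24 -> H5 at depth 24
  ? 157.164.106.39  path d0:-→d1:-→d2:-→d3:-→d4:-→d5:-→d6:-→d7:-→d8:-→d9:-→d10:-→d11:-→d12:-→d13:-→d14:-→d15:-→d16:-→d17:-→d18:-→d19:-→d20:-→d21:-→d22:-→d23:-→d24:H5  best=H5
  add 53.226.122.0/24 -> H2 at depth 24
  add 157.164.96.0/19 -> H2 at depth 19
  add 26.168.176.0/20 -> H2 at depth 20
  del 53.226.122.0/24 (clear depth 24)
  del 26.168.176.0/20 (clear depth 20)
  ? 157.164.106.18  path d0:-→d1:-→d2:-→d3:-→d4:-→d5:-→d6:-→d7:-→d8:-→d9:-→d10:-→d11:-→d12:-→d13:-→d14:-→d15:-→d16:-→d17:-→d18:-→d19:H2→d20:-→d21:-→d22:-→d23:-→d24:H5  best=H5
  add 26.0.0.0/8 -> H2 at depth 8
  add 0.0.0.0/0 -> H1 at depth 0
  del 26.0.0.0/8 (clear depth 8)
  ? 157.164.106.40  path d0:H1→d1:-→d2:-→d3:-→d4:-→d5:-→d6:-→d7:-→d8:-→d9:-→d10:-→d11:-→d12:-→d13:-→d14:-→d15:-→d16:-→d17:-→d18:-→d19:H2→d20:-→d21:-→d22:-→d23:-→d24:H5  best=H5
  ? 163.119.154.216  path d0:H1→d1:-→d2:-  best=H1
  ? 157.164.123.197  path d0:H1→d1:-→d2:-→d3:-→d4:-→d5:-→d6:-→d7:-→d8:-→d9:-→d10:-→d11:-→d12:-→d13:-→d14:-→d15:-→d16:-→d17:-→d18:-→d19:H2  best=H2
  ? 157.164.96.223  path d0:H1→d1:-→d2:-→d3:-→d4:-→d5:-→d6:-→d7:-→d8:-→d9:-→d10:-→d11:-→d12:-→d13:-→d14:-→d15:-→d16:-→d17:-→d18:-→d19:H2→d20:-  best=H2
  ? 157.164.106.142  path d0:H1→d1:-→d2:-→d3:-→d4:-→d5:-→d6:-→d7:-→d8:-→d9:-→d10:-→d11:-→d12:-→d13:-→d14:-→d15:-→d16:-→d17:-→d18:-→d19:H2→d20:-→d21:-→d22:-→d23:-→d24:H5  best=H5
  del 0.0.0.0/0 (clear depth 0)
  add 53.0.0.0/8 -> H0 at depth 8
  add 53.226.122.44/32 -> H5 at depth 32
  add 26.168.0.0/16 -> H4 at depth 16
  del 26.168.0.0/16 (clear depth 16)
  del 157.164.106.0/24 (clear depth 24)
  del 157.164.96.0/19 (clear depth 19)
  add 157.164.106.128/32 -> H3 at depth 32
  ? 53.226.122.44  path d0:-→d1:-→d2:-→d3:-→d4:-→d5:-→d6:-→d7:-→d8:H0→d9:-→d10:-→d11:-→d12:-→d13:-→d14:-→d15:-→d16:-→d17:-→d18:-→d19:-→d20:-→d21:-→d22:-→d23:-→d24:-→d25:-→d26:-→d27:-→d28:-→d29:-→d30:-→d31:-→d32:H5  best=H5
  add 157.164.96.0/20 -> H0 at depth 20
  add 53.226.112.0/20 -> H5 at depth 20
  add 26.168.182.176/32 -> H3 at depth 32
  ? 157.164.106.128  path d0:-→d1:-→d2:-→d3:-→d4:-→d5:-→d6:-→d7:-→d8:-→d9:-→d10:-→d11:-→d12:-→d13:-→d14:-→d15:-→d16:-→d17:-→d18:-→d19:-→d20:H0→d21:-→d22:-→d23:-→d24:-→d25:-→d26:-→d27:-→d28:-→d29:-→d30:-→d31:-→d32:H3  best=H3
  ? 53.0.0.30  path d0:-→d1:-→d2:-→d3:-→d4:-→d5:-→d6:-→d7:-→d8:H0  best=H0
  add 53.0.0.0/8 -> H5 at depth 8
  ? 53.226.122.44  path d0:-→d1:-→d2:-→d3:-→d4:-→d5:-→d6:-→d7:-→d8:H5→d9:-→d10:-→d11:-→d12:-→d13:-→d14:-→d15:-→d16:-→d17:-→d18:-→d19:-→d20:H5→d21:-→d22:-→d23:-→d24:-→d25:-→d26:-→d27:-→d28:-→d29:-→d30:-→d31:-→d32:H5  best=H5
  del 53.226.112.0/20 (clear depth 20)
  add 53.226.122.44/32 -> H5 at depth 32

== LOOKUPS ==
["H5","H5","H5","H1","H2","H2","H5","H5","H3","H0","H5"]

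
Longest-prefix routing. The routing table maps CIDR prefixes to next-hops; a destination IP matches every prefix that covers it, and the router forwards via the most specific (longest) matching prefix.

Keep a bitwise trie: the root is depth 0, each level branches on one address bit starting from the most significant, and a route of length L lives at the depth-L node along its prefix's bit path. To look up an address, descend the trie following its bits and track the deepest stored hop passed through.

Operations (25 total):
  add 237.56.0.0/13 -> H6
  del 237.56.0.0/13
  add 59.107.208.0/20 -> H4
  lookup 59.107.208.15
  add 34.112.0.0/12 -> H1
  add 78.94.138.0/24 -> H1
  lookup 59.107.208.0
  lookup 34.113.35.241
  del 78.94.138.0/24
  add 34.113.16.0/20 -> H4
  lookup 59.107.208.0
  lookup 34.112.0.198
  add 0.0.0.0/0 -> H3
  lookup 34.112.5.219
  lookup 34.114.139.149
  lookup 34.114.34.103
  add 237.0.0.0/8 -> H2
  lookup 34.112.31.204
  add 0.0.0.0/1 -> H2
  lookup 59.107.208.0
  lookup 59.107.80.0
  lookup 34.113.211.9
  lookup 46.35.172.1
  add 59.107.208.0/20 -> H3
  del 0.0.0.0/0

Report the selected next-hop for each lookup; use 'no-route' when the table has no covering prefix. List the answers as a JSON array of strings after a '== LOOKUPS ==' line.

Trace:
  + 237.56.0.0/13 (H6) depth=13
  del 237.56.0.0/13 (clear depth 13)
  + 59.107.208.0/20 (H4) depth=20
  Q 59.107.208.15: descend 00111011011010111101 ; hops seen [H4] ; pick H4
  + 34.112.0.0/12 (H1) depth=12
  + 78.94.138.0/24 (H1) depth=24
  Q 59.107.208.0: descend 00111011011010111101 ; hops seen [H4] ; pick H4
  Q 34.113.35.241: descend 001000100111 ; hops seen [H1] ; pick H1
  del 78.94.138.0/24 (clear depth 24)
  + 34.113.16.0/20 (H4) depth=20
  Q 59.107.208.0: descend 00111011011010111101 ; hops seen [H4] ; pick H4
  Q 34.112.0.198: descend 001000100111000 ; hops seen [H1] ; pick H1
  + 0.0.0.0/0 (H3) depth=0
  Q 34.112.5.219: descend 001000100111000 ; hops seen [H3,H1] ; pick H1
  Q 34.114.139.149: descend 00100010011100 ; hops seen [H3,H1] ; pick H1
  Q 34.114.34.103: descend 00100010011100 ; hops seen [H3,H1] ; pick H1
  + 237.0.0.0/8 (H2) depth=8
  Q 34.112.31.204: descend 001000100111000 ; hops seen [H3,H1] ; pick H1
  + 0.0.0.0/1 (H2) depth=1
  Q 59.107.208.0: descend 00111011011010111101 ; hops seen [H3,H2,H4] ; pick H4
  Q 59.107.80.0: descend 0011101101101011 ; hops seen [H3,H2] ; pick H2
  Q 34.113.211.9: descend 0010001001110001 ; hops seen [H3,H2,H1] ; pick H1
  Q 46.35.172.1: descend 0010 ; hops seen [H3,H2] ; pick H2
  + 59.107.208.0/20 (H3) depth=20
  del 0.0.0.0/0 (clear depth 0)

== LOOKUPS ==
["H4","H4","H1","H4","H1","H1","H1","H1","H1","H4","H2","H1","H2"]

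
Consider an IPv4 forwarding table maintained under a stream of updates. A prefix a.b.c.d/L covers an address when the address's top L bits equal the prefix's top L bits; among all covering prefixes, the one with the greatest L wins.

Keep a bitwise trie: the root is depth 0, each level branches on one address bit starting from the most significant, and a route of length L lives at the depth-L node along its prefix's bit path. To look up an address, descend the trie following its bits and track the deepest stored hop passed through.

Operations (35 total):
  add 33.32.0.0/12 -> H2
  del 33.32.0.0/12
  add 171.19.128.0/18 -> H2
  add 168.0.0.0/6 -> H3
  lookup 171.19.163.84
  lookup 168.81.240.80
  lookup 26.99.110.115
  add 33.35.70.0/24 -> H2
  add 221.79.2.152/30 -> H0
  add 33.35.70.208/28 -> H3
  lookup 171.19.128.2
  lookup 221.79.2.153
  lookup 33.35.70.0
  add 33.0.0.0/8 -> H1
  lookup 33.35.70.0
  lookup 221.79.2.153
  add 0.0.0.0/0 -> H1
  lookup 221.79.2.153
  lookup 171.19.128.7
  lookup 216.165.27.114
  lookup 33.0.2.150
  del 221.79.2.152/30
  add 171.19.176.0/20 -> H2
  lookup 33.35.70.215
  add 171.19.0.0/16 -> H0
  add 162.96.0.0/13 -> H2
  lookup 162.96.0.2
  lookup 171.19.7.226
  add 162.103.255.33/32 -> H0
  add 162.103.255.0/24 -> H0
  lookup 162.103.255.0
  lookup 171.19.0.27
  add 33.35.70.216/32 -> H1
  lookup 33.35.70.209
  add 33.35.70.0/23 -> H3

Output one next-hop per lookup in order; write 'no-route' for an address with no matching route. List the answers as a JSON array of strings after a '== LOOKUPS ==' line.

Process each operation:
  add 33.32.0.0/12 -> H2 at depth 12
  - 33.32.0.0/12 clear@12
  add 171.19.128.0/18 -> H2 at depth 18
  add 168.0.0.0/6 -> H3 at depth 6
  Q 171.19.163.84: descend 101010110001001110 ; hops seen [H3,H2] ; pick H2
  Q 168.81.240.80: descend 101010 ; hops seen [H3] ; pick H3
  Q 26.99.110.115: descend 00 ; hops seen [∅] ; pick no-route
  add 33.35.70.0/24 -> H2 at depth 24
  add 221.79.2.152/30 -> H0 at depth 30
  add 33.35.70.208/28 -> H3 at depth 28
  Q 171.19.128.2: descend 101010110001001110 ; hops seen [H3,H2] ; pick H2
  Q 221.79.2.153: descend 110111010100111100000010100110 ; hops seen [H0] ; pick H0
  Q 33.35.70.0: descend 001000010010001101000110 ; hops seen [H2] ; pick H2
  add 33.0.0.0/8 -> H1 at depth 8
  Q 33.35.70.0: descend 001000010010001101000110 ; hops seen [H1,H2] ; pick H2
  Q 221.79.2.153: descend 110111010100111100000010100110 ; hops seen [H0] ; pick H0
  add 0.0.0.0/0 -> H1 at depth 0
  Q 221.79.2.153: descend 110111010100111100000010100110 ; hops seen [H1,H0] ; pick H0
  Q 171.19.128.7: descend 101010110001001110 ; hops seen [H1,H3,H2] ; pick H2
  Q 216.165.27.114: descend 11011 ; hops seen [H1] ; pick H1
  Q 33.0.2.150: descend 0010000100 ; hops seen [H1,H1] ; pick H1
  - 221.79.2.152/30 clear@30
  add 171.19.176.0/20 -> H2 at depth 20
  Q 33.35.70.215: descend 0010000100100011010001101101 ; hops seen [H1,H1,H2,H3] ; pick H3
  add 171.19.0.0/16 -> H0 at depth 16
  add 162.96.0.0/13 -> H2 at depth 13
  Q 162.96.0.2: descend 1010001001100 ; hops seen [H1,H2] ; pick H2
  Q 171.19.7.226: descend 1010101100010011 ; hops seen [H1,H3,H0] ; pick H0
  add 162.103.255.33/32 -> H0 at depth 32
  add 162.103.255.0/24 -> H0 at depth 24
  Q 162.103.255.0: descend 10100010011001111111111100 ; hops seen [H1,H2,H0] ; pick H0
  Q 171.19.0.27: descend 1010101100010011 ; hops seen [H1,H3,H0] ; pick H0
  add 33.35.70.216/32 -> H1 at depth 32
  Q 33.35.70.209: descend 0010000100100011010001101101 ; hops seen [H1,H1,H2,H3] ; pick H3
  add 33.35.70.0/23 -> H3 at depth 23

== LOOKUPS ==
["H2","H3","no-route","H2","H0","H2","H2","H0","H0","H2","H1","H1","H3","H2","H0","H0","H0","H3"]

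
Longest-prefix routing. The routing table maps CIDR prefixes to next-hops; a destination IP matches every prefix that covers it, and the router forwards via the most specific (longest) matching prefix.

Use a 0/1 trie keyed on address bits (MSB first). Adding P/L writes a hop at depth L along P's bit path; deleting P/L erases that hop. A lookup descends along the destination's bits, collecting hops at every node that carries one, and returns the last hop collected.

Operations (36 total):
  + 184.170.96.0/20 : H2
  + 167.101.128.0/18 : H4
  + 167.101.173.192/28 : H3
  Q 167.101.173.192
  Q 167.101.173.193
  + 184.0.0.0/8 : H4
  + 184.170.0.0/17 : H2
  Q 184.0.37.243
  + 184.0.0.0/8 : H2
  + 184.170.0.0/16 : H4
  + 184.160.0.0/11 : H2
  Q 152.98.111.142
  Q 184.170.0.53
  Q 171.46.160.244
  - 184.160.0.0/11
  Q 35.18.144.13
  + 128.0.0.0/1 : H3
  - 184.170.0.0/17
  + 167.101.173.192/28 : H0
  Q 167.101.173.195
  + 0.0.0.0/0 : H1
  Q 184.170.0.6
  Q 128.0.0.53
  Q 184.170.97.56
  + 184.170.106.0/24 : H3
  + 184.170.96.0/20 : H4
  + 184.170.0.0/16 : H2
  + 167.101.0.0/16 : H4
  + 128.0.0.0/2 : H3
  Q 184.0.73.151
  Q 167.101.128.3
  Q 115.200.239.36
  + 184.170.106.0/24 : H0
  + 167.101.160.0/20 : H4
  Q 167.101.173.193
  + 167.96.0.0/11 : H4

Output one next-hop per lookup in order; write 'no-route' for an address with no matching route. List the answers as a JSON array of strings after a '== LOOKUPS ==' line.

Trace:
  + 184.170.96.0/20 (H2) depth=20
  + 167.101.128.0/18 (H4) depth=18
  + 167.101.173.192/28 (H3) depth=28
  Q 167.101.173.192: descend 1010011101100101101011011100 ; hops seen [H4,H3] ; pick H3
  Q 167.101.173.193: descend 1010011101100101101011011100 ; hops seen [H4,H3] ; pick H3
  + 184.0.0.0/8 (H4) depth=8
  + 184.170.0.0/17 (H2) depth=17
  Q 184.0.37.243: descend 10111000 ; hops seen [H4] ; pick H4
  + 184.0.0.0/8 (H2) depth=8
  + 184.170.0.0/16 (H4) depth=16
  + 184.160.0.0/11 (H2) depth=11
  Q 152.98.111.142: descend 10 ; hops seen [∅] ; pick no-route
  Q 184.170.0.53: descend 10111000101010100 ; hops seen [H2,H2,H4,H2] ; pick H2
  Q 171.46.160.244: descend 1010 ; hops seen [∅] ; pick no-route
  del 184.160.0.0/11 (clear depth 11)
  Q 35.18.144.13: descend ε ; hops seen [∅] ; pick no-route
  + 128.0.0.0/1 (H3) depth=1
  del 184.170.0.0/17 (clear depth 17)
  + 167.101.173.192/28 (H0) depth=28
  Q 167.101.173.195: descend 1010011101100101101011011100 ; hops seen [H3,H4,H0] ; pick H0
  + 0.0.0.0/0 (H1) depth=0
  Q 184.170.0.6: descend 10111000101010100 ; hops seen [H1,H3,H2,H4] ; pick H4
  Q 128.0.0.53: descend 10 ; hops seen [H1,H3] ; pick H3
  Q 184.170.97.56: descend 10111000101010100110 ; hops seen [H1,H3,H2,H4,H2] ; pick H2
  + 184.170.106.0/24 (H3) depth=24
  + 184.170.96.0/20 (H4) depth=20
  + 184.170.0.0/16 (H2) depth=16
  + 167.101.0.0/16 (H4) depth=16
  + 128.0.0.0/2 (H3) depth=2
  Q 184.0.73.151: descend 10111000 ; hops seen [H1,H3,H3,H2] ; pick H2
  Q 167.101.128.3: descend 101001110110010110 ; hops seen [H1,H3,H3,H4,H4] ; pick H4
  Q 115.200.239.36: descend ε ; hops seen [H1] ; pick H1
  + 184.170.106.0/24 (H0) depth=24
  + 167.101.160.0/20 (H4) depth=20
  Q 167.101.173.193: descend 1010011101100101101011011100 ; hops seen [H1,H3,H3,H4,H4,H4,H0] ; pick H0
  + 167.96.0.0/11 (H4) depth=11

== LOOKUPS ==
["H3","H3","H4","no-route","H2","no-route","no-route","H0","H4","H3","H2","H2","H4","H1","H0"]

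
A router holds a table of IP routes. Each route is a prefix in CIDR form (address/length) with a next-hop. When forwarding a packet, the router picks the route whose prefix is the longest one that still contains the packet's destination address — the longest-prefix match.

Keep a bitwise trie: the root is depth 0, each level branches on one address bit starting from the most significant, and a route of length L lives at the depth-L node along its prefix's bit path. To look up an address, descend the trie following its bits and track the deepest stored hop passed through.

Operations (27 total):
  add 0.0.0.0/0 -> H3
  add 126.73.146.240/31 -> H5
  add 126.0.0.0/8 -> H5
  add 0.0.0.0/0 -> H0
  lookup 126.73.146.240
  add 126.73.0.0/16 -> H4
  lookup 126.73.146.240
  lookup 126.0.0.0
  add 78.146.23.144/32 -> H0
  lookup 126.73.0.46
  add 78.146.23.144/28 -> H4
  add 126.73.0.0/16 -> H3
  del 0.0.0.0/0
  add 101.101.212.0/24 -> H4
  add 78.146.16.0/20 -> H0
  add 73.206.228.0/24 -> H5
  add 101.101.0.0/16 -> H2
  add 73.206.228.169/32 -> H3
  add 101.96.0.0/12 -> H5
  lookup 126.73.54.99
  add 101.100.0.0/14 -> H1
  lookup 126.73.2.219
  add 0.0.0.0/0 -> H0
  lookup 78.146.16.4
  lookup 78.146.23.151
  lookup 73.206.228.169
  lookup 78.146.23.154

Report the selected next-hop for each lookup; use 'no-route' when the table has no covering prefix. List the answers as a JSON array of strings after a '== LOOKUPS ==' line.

Process each operation:
  add 0.0.0.0/0 -> H3 at depth 0
  add 126.73.146.240/31 -> H5 at depth 31
  add 126.0.0.0/8 -> H5 at depth 8
  add 0.0.0.0/0 -> H0 at depth 0
  lookup 126.73.146.240: bits 0111111001001001100100101111000 walk d0:H0→d1:-→d2:-→d3:-→d4:-→d5:-→d6:-→d7:-→d8:H5→d9:-→d10:-→d11:-→d12:-→d13:-→d14:-→d15:-→d16:-→d17:-→d18:-→d19:-→d20:-→d21:-→d22:-→d23:-→d24:-→d25:-→d26:-→d27:-→d28:-→d29:-→d30:-→d31:H5 -> H5
  add 126.73.0.0/16 -> H4 at depth 16
  lookup 126.73.146.240: bits 0111111001001001100100101111000 walk d0:H0→d1:-→d2:-→d3:-→d4:-→d5:-→d6:-→d7:-→d8:H5→d9:-→d10:-→d11:-→d12:-→d13:-→d14:-→d15:-→d16:H4→d17:-→d18:-→d19:-→d20:-→d21:-→d22:-→d23:-→d24:-→d25:-→d26:-→d27:-→d28:-→d29:-→d30:-→d31:H5 -> H5
  lookup 126.0.0.0: bits 011111100 walk d0:H0→d1:-→d2:-→d3:-→d4:-→d5:-→d6:-→d7:-→d8:H5→d9:- -> H5
  add 78.146.23.144/32 -> H0 at depth 32
  lookup 126.73.0.46: bits 0111111001001001 walk d0:H0→d1:-→d2:-→d3:-→d4:-→d5:-→d6:-→d7:-→d8:H5→d9:-→d10:-→d11:-→d12:-→d13:-→d14:-→d15:-→d16:H4 -> H4
  add 78.146.23.144/28 -> H4 at depth 28
  add 126.73.0.0/16 -> H3 at depth 16
  - 0.0.0.0/0 clear@0
  add 101.101.212.0/24 -> H4 at depth 24
  add 78.146.16.0/20 -> H0 at depth 20
  add 73.206.228.0/24 -> H5 at depth 24
  add 101.101.0.0/16 -> H2 at depth 16
  add 73.206.228.169/32 -> H3 at depth 32
  add 101.96.0.0/12 -> H5 at depth 12
  lookup 126.73.54.99: bits 0111111001001001 walk d0:-→d1:-→d2:-→d3:-→d4:-→d5:-→d6:-→d7:-→d8:H5→d9:-→d10:-→d11:-→d12:-→d13:-→d14:-→d15:-→d16:H3 -> H3
  add 101.100.0.0/14 -> H1 at depth 14
  lookup 126.73.2.219: bits 0111111001001001 walk d0:-→d1:-→d2:-→d3:-→d4:-→d5:-→d6:-→d7:-→d8:H5→d9:-→d10:-→d11:-→d12:-→d13:-→d14:-→d15:-→d16:H3 -> H3
  add 0.0.0.0/0 -> H0 at depth 0
  lookup 78.146.16.4: bits 010011101001001000010 walk d0:H0→d1:-→d2:-→d3:-→d4:-→d5:-→d6:-→d7:-→d8:-→d9:-→d10:-→d11:-→d12:-→d13:-→d14:-→d15:-→d16:-→d17:-→d18:-→d19:-→d20:H0→d21:- -> H0
  lookup 78.146.23.151: bits 01001110100100100001011110010 walk d0:H0→d1:-→d2:-→d3:-→d4:-→d5:-→d6:-→d7:-→d8:-→d9:-→d10:-→d11:-→d12:-→d13:-→d14:-→d15:-→d16:-→d17:-→d18:-→d19:-→d20:H0→d21:-→d22:-→d23:-→d24:-→d25:-→d26:-→d27:-→d28:H4→d29:- -> H4
  lookup 73.206.228.169: bits 01001001110011101110010010101001 walk d0:H0→d1:-→d2:-→d3:-→d4:-→d5:-→d6:-→d7:-→d8:-→d9:-→d10:-→d11:-→d12:-→d13:-→d14:-→d15:-→d16:-→d17:-→d18:-→d19:-→d20:-→d21:-→d22:-→d23:-→d24:H5→d25:-→d26:-→d27:-→d28:-→d29:-→d30:-→d31:-→d32:H3 -> H3
  lookup 78.146.23.154: bits 0100111010010010000101111001 walk d0:H0→d1:-→d2:-→d3:-→d4:-→d5:-→d6:-→d7:-→d8:-→d9:-→d10:-→d11:-→d12:-→d13:-→d14:-→d15:-→d16:-→d17:-→d18:-→d19:-→d20:H0→d21:-→d22:-→d23:-→d24:-→d25:-→d26:-→d27:-→d28:H4 -> H4

== LOOKUPS ==
["H5","H5","H5","H4","H3","H3","H0","H4","H3","H4"]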